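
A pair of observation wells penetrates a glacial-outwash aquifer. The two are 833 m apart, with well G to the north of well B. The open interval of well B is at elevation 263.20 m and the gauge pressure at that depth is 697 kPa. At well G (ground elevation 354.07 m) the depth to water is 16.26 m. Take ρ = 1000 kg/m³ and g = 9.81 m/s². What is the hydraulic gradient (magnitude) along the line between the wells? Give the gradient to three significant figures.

Pressure head at well B: ψ = P/(ρg) = 697×1000 / (1000 × 9.81) = 71.05 m.
Total head at well B: h = z + ψ = 263.20 + 71.05 = 334.25 m.
Total head at well G: h = 354.07 − 16.26 = 337.81 m.
Head difference: h(well B) − h(well G) = 334.25 − 337.81 = -3.56 m.
Hydraulic gradient: i = |Δh| / L = 3.56 / 833 = 0.00427.

i ≈ 0.00427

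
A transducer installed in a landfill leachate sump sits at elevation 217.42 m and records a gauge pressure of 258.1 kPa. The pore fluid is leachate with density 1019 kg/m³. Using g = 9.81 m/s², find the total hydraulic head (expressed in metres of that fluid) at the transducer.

h ≈ 243.24 m

ψ = P/(ρg) = 258.1×1000 / (1019 × 9.81) = 25.82 m.
h = z + ψ = 217.42 + 25.82 = 243.24 m.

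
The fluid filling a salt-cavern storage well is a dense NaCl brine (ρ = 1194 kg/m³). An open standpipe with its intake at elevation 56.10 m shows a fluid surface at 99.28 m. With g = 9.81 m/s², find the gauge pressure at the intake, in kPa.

Pressure head ψ = h − z = 99.28 − 56.10 = 43.18 m.
P = ρgψ = 1194 × 9.81 × 43.18 = 505773 Pa ≈ 506 kPa.

P ≈ 506 kPa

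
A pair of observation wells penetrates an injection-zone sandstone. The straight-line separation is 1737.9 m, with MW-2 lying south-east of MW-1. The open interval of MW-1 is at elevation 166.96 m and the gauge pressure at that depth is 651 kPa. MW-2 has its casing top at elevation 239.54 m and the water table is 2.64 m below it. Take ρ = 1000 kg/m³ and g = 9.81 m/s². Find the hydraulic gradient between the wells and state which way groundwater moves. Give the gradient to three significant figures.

i ≈ 0.00206; groundwater flows toward the north-west

Pressure head at MW-1: ψ = P/(ρg) = 651×1000 / (1000 × 9.81) = 66.36 m.
Total head at MW-1: h = z + ψ = 166.96 + 66.36 = 233.32 m.
Total head at MW-2: h = 239.54 − 2.64 = 236.90 m.
Head difference: h(MW-1) − h(MW-2) = 233.32 − 236.90 = -3.58 m.
Hydraulic gradient: i = |Δh| / L = 3.58 / 1737.9 = 0.00206.
Flow is from higher to lower head: from MW-2 toward MW-1, i.e. toward the north-west.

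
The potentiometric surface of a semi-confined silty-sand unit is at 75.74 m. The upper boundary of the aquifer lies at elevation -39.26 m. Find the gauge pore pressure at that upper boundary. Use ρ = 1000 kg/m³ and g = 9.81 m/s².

Pressure head at the aquifer top: ψ = h − z = 75.74 − (-39.26) = 115.00 m.
P = ρgψ = 1000 × 9.81 × 115.00 = 1128150 Pa ≈ 1130 kPa.

P ≈ 1130 kPa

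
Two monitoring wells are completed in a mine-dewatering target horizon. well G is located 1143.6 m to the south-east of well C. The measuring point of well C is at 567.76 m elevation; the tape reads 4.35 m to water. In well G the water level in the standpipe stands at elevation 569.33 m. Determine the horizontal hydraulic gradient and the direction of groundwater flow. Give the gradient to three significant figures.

Total head at well C: h = 567.76 − 4.35 = 563.41 m.
Total head at well G: h = 569.33 m (water level in the piezometer is the total head).
Head difference: h(well C) − h(well G) = 563.41 − 569.33 = -5.92 m.
Hydraulic gradient: i = |Δh| / L = 5.92 / 1143.6 = 0.00518.
Flow is from higher to lower head: from well G toward well C, i.e. toward the north-west.

i ≈ 0.00518; groundwater flows toward the north-west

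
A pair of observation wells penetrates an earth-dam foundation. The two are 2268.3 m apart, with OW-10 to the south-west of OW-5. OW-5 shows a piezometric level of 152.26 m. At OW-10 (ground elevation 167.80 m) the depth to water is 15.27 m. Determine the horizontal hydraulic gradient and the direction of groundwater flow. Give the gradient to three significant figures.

i ≈ 0.000119; groundwater flows toward the north-east

Total head at OW-5: h = 152.26 m (water level in the piezometer is the total head).
Total head at OW-10: h = 167.80 − 15.27 = 152.53 m.
Head difference: h(OW-5) − h(OW-10) = 152.26 − 152.53 = -0.27 m.
Hydraulic gradient: i = |Δh| / L = 0.27 / 2268.3 = 0.000119.
Flow is from higher to lower head: from OW-10 toward OW-5, i.e. toward the north-east.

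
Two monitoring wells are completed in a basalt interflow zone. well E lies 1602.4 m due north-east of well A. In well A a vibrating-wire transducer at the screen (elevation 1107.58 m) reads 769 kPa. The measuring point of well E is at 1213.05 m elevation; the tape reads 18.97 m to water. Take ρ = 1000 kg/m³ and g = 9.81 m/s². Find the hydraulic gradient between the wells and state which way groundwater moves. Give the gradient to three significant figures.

i ≈ 0.00506; groundwater flows toward the south-west

Pressure head at well A: ψ = P/(ρg) = 769×1000 / (1000 × 9.81) = 78.39 m.
Total head at well A: h = z + ψ = 1107.58 + 78.39 = 1185.97 m.
Total head at well E: h = 1213.05 − 18.97 = 1194.08 m.
Head difference: h(well A) − h(well E) = 1185.97 − 1194.08 = -8.11 m.
Hydraulic gradient: i = |Δh| / L = 8.11 / 1602.4 = 0.00506.
Flow is from higher to lower head: from well E toward well A, i.e. toward the south-west.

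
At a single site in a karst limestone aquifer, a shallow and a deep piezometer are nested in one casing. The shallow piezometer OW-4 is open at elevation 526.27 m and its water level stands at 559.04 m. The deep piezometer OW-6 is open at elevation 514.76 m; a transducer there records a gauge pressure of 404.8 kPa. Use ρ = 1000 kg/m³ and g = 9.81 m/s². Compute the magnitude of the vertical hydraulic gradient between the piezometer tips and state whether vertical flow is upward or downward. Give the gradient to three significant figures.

|i_v| ≈ 0.262; vertical flow is downward

Total head at OW-4: h = 559.04 m (water level in the standpipe).
Pressure head at OW-6: ψ = P/(ρg) = 404.8×1000 / (1000 × 9.81) = 41.26 m.
Total head at OW-6: h = z + ψ = 514.76 + 41.26 = 556.02 m.
Δh = h(OW-4) − h(OW-6) = 559.04 − 556.02 = 3.02 m.
Vertical separation Δz = 526.27 − 514.76 = 11.51 m.
|i_v| = |Δh| / Δz = 3.02 / 11.51 = 0.262.
Head is higher in the shallow piezometer, so vertical flow is downward (recharge condition).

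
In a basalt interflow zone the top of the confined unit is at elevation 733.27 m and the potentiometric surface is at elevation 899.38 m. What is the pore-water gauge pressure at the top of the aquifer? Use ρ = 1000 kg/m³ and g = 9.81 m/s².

Pressure head at the aquifer top: ψ = h − z = 899.38 − 733.27 = 166.11 m.
P = ρgψ = 1000 × 9.81 × 166.11 = 1629539 Pa ≈ 1630 kPa.

P ≈ 1630 kPa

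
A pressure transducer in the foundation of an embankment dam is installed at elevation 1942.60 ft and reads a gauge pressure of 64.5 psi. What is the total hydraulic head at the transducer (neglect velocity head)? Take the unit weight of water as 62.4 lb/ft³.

h ≈ 2091.45 ft

ψ = 144·P/γ = 144 × 64.5 / 62.4 = 148.85 ft.
h = z + ψ = 1942.60 + 148.85 = 2091.45 ft.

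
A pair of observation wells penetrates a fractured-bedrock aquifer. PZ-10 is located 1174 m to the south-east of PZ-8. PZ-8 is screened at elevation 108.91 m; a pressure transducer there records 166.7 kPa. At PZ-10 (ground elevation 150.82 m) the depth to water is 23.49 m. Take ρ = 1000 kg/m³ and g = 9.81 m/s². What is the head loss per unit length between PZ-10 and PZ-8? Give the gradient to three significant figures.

Pressure head at PZ-8: ψ = P/(ρg) = 166.7×1000 / (1000 × 9.81) = 16.99 m.
Total head at PZ-8: h = z + ψ = 108.91 + 16.99 = 125.90 m.
Total head at PZ-10: h = 150.82 − 23.49 = 127.33 m.
Head difference: h(PZ-8) − h(PZ-10) = 125.90 − 127.33 = -1.43 m.
Hydraulic gradient: i = |Δh| / L = 1.43 / 1174 = 0.00122.

i ≈ 0.00122 m/m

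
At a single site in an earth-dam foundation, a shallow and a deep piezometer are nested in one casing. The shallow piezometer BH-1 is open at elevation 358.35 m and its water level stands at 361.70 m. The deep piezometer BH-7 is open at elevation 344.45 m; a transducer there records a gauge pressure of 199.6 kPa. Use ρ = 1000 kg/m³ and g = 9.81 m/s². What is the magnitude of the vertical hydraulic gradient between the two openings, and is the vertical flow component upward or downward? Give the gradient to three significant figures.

Total head at BH-1: h = 361.70 m (water level in the standpipe).
Pressure head at BH-7: ψ = P/(ρg) = 199.6×1000 / (1000 × 9.81) = 20.35 m.
Total head at BH-7: h = z + ψ = 344.45 + 20.35 = 364.80 m.
Δh = h(BH-1) − h(BH-7) = 361.70 − 364.80 = -3.10 m.
Vertical separation Δz = 358.35 − 344.45 = 13.90 m.
|i_v| = |Δh| / Δz = 3.10 / 13.90 = 0.223.
Head is higher in the deep piezometer, so vertical flow is upward (discharge condition).

|i_v| ≈ 0.223; vertical flow is upward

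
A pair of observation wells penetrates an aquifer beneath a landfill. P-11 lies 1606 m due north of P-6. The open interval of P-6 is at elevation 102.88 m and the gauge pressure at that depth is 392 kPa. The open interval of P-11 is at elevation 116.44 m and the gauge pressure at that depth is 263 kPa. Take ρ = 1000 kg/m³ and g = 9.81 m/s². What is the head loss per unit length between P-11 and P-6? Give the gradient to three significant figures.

i ≈ 0.000255 m/m

Pressure head at P-6: ψ = P/(ρg) = 392×1000 / (1000 × 9.81) = 39.96 m.
Total head at P-6: h = z + ψ = 102.88 + 39.96 = 142.84 m.
Pressure head at P-11: ψ = P/(ρg) = 263×1000 / (1000 × 9.81) = 26.81 m.
Total head at P-11: h = z + ψ = 116.44 + 26.81 = 143.25 m.
Head difference: h(P-6) − h(P-11) = 142.84 − 143.25 = -0.41 m.
Hydraulic gradient: i = |Δh| / L = 0.41 / 1606 = 0.000255.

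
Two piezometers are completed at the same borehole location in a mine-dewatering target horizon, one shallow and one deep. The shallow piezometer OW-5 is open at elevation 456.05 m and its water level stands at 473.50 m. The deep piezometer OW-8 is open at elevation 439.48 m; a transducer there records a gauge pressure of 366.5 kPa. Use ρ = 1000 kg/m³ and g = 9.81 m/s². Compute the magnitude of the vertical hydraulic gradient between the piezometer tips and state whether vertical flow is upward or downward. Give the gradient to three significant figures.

|i_v| ≈ 0.202; vertical flow is upward

Total head at OW-5: h = 473.50 m (water level in the standpipe).
Pressure head at OW-8: ψ = P/(ρg) = 366.5×1000 / (1000 × 9.81) = 37.36 m.
Total head at OW-8: h = z + ψ = 439.48 + 37.36 = 476.84 m.
Δh = h(OW-5) − h(OW-8) = 473.50 − 476.84 = -3.34 m.
Vertical separation Δz = 456.05 − 439.48 = 16.57 m.
|i_v| = |Δh| / Δz = 3.34 / 16.57 = 0.202.
Head is higher in the deep piezometer, so vertical flow is upward (discharge condition).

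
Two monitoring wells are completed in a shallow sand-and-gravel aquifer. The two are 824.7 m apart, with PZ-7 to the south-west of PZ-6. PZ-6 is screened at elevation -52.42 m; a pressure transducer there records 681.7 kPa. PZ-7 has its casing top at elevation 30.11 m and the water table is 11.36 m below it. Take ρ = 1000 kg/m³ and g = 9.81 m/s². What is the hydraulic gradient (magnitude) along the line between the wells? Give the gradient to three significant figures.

i ≈ 0.00204

Pressure head at PZ-6: ψ = P/(ρg) = 681.7×1000 / (1000 × 9.81) = 69.49 m.
Total head at PZ-6: h = z + ψ = -52.42 + 69.49 = 17.07 m.
Total head at PZ-7: h = 30.11 − 11.36 = 18.75 m.
Head difference: h(PZ-6) − h(PZ-7) = 17.07 − 18.75 = -1.68 m.
Hydraulic gradient: i = |Δh| / L = 1.68 / 824.7 = 0.00204.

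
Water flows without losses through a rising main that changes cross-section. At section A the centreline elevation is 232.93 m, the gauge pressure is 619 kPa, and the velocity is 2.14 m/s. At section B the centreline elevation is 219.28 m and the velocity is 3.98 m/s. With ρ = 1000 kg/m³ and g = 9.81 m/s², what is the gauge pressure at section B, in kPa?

P₂ ≈ 747 kPa

Pressure head at A: ψ₁ = P₁/(ρg) = 619×1000 / (1000 × 9.81) = 63.10 m.
Velocity heads: v₁²/2g = 2.14²/19.62 = 0.233 m; v₂²/2g = 3.98²/19.62 = 0.807 m.
Total head H = z₁ + ψ₁ + v₁²/2g = 232.93 + 63.10 + 0.233 = 296.26 m.
ψ₂ = H − z₂ − v₂²/2g = 296.26 − 219.28 − 0.807 = 76.17 m.
P₂ = ρgψ₂ = 1000 × 9.81 × 76.17 ≈ 747 kPa.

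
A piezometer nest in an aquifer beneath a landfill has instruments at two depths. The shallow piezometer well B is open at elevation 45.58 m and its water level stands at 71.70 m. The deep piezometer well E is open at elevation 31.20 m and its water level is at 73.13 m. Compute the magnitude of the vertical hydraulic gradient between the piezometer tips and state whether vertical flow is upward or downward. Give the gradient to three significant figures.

Total head at well B: h = 71.70 m (water level in the standpipe).
Total head at well E: h = 73.13 m.
Δh = h(well B) − h(well E) = 71.70 − 73.13 = -1.43 m.
Vertical separation Δz = 45.58 − 31.20 = 14.38 m.
|i_v| = |Δh| / Δz = 1.43 / 14.38 = 0.0994.
Head is higher in the deep piezometer, so vertical flow is upward (discharge condition).

|i_v| ≈ 0.0994; vertical flow is upward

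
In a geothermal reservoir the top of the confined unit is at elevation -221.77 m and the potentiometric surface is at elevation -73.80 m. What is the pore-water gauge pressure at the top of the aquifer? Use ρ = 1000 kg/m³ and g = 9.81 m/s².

P ≈ 1450 kPa

Pressure head at the aquifer top: ψ = h − z = -73.80 − (-221.77) = 147.97 m.
P = ρgψ = 1000 × 9.81 × 147.97 = 1451586 Pa ≈ 1450 kPa.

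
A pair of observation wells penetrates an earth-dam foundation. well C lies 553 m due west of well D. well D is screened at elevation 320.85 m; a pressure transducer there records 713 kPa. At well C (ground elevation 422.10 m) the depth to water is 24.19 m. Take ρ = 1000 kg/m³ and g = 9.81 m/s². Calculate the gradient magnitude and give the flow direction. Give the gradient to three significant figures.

Pressure head at well D: ψ = P/(ρg) = 713×1000 / (1000 × 9.81) = 72.68 m.
Total head at well D: h = z + ψ = 320.85 + 72.68 = 393.53 m.
Total head at well C: h = 422.10 − 24.19 = 397.91 m.
Head difference: h(well D) − h(well C) = 393.53 − 397.91 = -4.38 m.
Hydraulic gradient: i = |Δh| / L = 4.38 / 553 = 0.00792.
Flow is from higher to lower head: from well C toward well D, i.e. toward the east.

i ≈ 0.00792; groundwater flows toward the east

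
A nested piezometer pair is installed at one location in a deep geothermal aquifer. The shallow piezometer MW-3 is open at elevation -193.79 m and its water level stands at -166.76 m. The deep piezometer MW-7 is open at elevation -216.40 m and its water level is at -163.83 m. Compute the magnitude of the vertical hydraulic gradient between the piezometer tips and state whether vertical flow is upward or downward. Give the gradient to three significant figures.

|i_v| ≈ 0.130; vertical flow is upward

Total head at MW-3: h = -166.76 m (water level in the standpipe).
Total head at MW-7: h = -163.83 m.
Δh = h(MW-3) − h(MW-7) = -166.76 − (-163.83) = -2.93 m.
Vertical separation Δz = -193.79 − (-216.40) = 22.61 m.
|i_v| = |Δh| / Δz = 2.93 / 22.61 = 0.130.
Head is higher in the deep piezometer, so vertical flow is upward (discharge condition).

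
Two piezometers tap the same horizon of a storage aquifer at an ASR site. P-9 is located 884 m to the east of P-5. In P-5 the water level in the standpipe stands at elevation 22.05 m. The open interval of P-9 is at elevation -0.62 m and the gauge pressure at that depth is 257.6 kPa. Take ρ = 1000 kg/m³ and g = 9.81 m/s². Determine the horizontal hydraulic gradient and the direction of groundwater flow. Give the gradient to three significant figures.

i ≈ 0.00406; groundwater flows toward the west

Total head at P-5: h = 22.05 m (water level in the piezometer is the total head).
Pressure head at P-9: ψ = P/(ρg) = 257.6×1000 / (1000 × 9.81) = 26.26 m.
Total head at P-9: h = z + ψ = -0.62 + 26.26 = 25.64 m.
Head difference: h(P-5) − h(P-9) = 22.05 − 25.64 = -3.59 m.
Hydraulic gradient: i = |Δh| / L = 3.59 / 884 = 0.00406.
Flow is from higher to lower head: from P-9 toward P-5, i.e. toward the west.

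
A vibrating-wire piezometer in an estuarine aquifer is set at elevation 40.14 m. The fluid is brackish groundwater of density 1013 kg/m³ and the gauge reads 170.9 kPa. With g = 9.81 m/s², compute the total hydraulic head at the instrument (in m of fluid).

ψ = P/(ρg) = 170.9×1000 / (1013 × 9.81) = 17.20 m.
h = z + ψ = 40.14 + 17.20 = 57.34 m.

h ≈ 57.34 m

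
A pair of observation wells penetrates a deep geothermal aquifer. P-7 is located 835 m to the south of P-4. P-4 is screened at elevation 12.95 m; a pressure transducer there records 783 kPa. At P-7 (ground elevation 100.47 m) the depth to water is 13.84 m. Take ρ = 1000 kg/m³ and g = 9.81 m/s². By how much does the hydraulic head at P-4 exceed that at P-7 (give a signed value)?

Δh ≈ 6.14 m

Pressure head at P-4: ψ = P/(ρg) = 783×1000 / (1000 × 9.81) = 79.82 m.
Total head at P-4: h = z + ψ = 12.95 + 79.82 = 92.77 m.
Total head at P-7: h = 100.47 − 13.84 = 86.63 m.
Head difference: h(P-4) − h(P-7) = 92.77 − 86.63 = 6.14 m.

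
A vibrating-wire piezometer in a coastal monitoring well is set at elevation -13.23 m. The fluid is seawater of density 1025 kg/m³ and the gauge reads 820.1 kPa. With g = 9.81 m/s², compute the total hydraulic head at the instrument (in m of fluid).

ψ = P/(ρg) = 820.1×1000 / (1025 × 9.81) = 81.56 m.
h = z + ψ = -13.23 + 81.56 = 68.33 m.

h ≈ 68.33 m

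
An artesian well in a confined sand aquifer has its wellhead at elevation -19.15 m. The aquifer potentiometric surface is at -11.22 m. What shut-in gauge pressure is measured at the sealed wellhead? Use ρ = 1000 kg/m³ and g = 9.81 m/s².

Head above the cap: Δh = -11.22 − (-19.15) = 7.93 m.
P = ρgΔh = 1000 × 9.81 × 7.93 = 77793 Pa ≈ 77.8 kPa.

P ≈ 77.8 kPa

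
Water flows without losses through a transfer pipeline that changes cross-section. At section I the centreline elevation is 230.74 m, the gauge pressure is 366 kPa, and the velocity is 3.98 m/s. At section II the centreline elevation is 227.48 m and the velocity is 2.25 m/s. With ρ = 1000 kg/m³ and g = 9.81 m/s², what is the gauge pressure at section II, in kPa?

P₂ ≈ 403 kPa

Pressure head at I: ψ₁ = P₁/(ρg) = 366×1000 / (1000 × 9.81) = 37.31 m.
Velocity heads: v₁²/2g = 3.98²/19.62 = 0.807 m; v₂²/2g = 2.25²/19.62 = 0.258 m.
Total head H = z₁ + ψ₁ + v₁²/2g = 230.74 + 37.31 + 0.807 = 268.86 m.
ψ₂ = H − z₂ − v₂²/2g = 268.86 − 227.48 − 0.258 = 41.12 m.
P₂ = ρgψ₂ = 1000 × 9.81 × 41.12 ≈ 403 kPa.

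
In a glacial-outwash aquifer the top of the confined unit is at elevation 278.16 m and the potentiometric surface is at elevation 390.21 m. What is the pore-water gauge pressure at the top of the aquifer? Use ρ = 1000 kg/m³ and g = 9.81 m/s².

Pressure head at the aquifer top: ψ = h − z = 390.21 − 278.16 = 112.05 m.
P = ρgψ = 1000 × 9.81 × 112.05 = 1099210 Pa ≈ 1100 kPa.

P ≈ 1100 kPa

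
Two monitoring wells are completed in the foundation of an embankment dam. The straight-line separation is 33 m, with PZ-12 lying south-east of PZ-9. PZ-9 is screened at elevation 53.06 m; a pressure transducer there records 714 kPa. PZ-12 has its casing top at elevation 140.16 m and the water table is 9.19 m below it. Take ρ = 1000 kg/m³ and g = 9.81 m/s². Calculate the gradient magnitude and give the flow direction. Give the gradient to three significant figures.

Pressure head at PZ-9: ψ = P/(ρg) = 714×1000 / (1000 × 9.81) = 72.78 m.
Total head at PZ-9: h = z + ψ = 53.06 + 72.78 = 125.84 m.
Total head at PZ-12: h = 140.16 − 9.19 = 130.97 m.
Head difference: h(PZ-9) − h(PZ-12) = 125.84 − 130.97 = -5.13 m.
Hydraulic gradient: i = |Δh| / L = 5.13 / 33 = 0.155.
Flow is from higher to lower head: from PZ-12 toward PZ-9, i.e. toward the north-west.

i ≈ 0.155; groundwater flows toward the north-west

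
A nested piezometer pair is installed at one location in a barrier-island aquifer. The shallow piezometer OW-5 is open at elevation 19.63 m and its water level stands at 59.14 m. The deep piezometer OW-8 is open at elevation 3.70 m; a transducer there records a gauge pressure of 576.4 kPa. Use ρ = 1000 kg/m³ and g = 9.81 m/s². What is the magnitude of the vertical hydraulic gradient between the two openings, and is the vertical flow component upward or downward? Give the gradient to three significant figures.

Total head at OW-5: h = 59.14 m (water level in the standpipe).
Pressure head at OW-8: ψ = P/(ρg) = 576.4×1000 / (1000 × 9.81) = 58.76 m.
Total head at OW-8: h = z + ψ = 3.70 + 58.76 = 62.46 m.
Δh = h(OW-5) − h(OW-8) = 59.14 − 62.46 = -3.32 m.
Vertical separation Δz = 19.63 − 3.70 = 15.93 m.
|i_v| = |Δh| / Δz = 3.32 / 15.93 = 0.208.
Head is higher in the deep piezometer, so vertical flow is upward (discharge condition).

|i_v| ≈ 0.208; vertical flow is upward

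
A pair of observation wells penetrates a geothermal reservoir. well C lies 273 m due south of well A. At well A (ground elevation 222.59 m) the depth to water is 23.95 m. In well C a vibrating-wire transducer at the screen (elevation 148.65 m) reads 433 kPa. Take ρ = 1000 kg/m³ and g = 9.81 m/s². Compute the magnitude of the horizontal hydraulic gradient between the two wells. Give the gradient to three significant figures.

i ≈ 0.0214

Total head at well A: h = 222.59 − 23.95 = 198.64 m.
Pressure head at well C: ψ = P/(ρg) = 433×1000 / (1000 × 9.81) = 44.14 m.
Total head at well C: h = z + ψ = 148.65 + 44.14 = 192.79 m.
Head difference: h(well A) − h(well C) = 198.64 − 192.79 = 5.85 m.
Hydraulic gradient: i = |Δh| / L = 5.85 / 273 = 0.0214.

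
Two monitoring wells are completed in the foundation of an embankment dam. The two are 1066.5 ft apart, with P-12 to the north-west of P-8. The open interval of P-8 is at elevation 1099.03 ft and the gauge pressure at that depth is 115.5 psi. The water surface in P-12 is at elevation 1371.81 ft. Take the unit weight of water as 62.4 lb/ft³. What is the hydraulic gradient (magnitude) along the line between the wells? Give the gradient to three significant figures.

Pressure head at P-8: ψ = 144·P/γ = 144 × 115.5 / 62.4 = 266.54 ft.
Total head at P-8: h = z + ψ = 1099.03 + 266.54 = 1365.57 ft.
Total head at P-12: h = 1371.81 ft (water level in the piezometer is the total head).
Head difference: h(P-8) − h(P-12) = 1365.57 − 1371.81 = -6.24 ft.
Hydraulic gradient: i = |Δh| / L = 6.24 / 1066.5 = 0.00585.

i ≈ 0.00585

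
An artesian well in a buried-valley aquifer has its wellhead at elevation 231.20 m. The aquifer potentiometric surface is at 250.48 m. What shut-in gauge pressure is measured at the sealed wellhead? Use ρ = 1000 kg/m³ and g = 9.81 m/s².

P ≈ 189 kPa

Head above the cap: Δh = 250.48 − 231.20 = 19.28 m.
P = ρgΔh = 1000 × 9.81 × 19.28 = 189137 Pa ≈ 189 kPa.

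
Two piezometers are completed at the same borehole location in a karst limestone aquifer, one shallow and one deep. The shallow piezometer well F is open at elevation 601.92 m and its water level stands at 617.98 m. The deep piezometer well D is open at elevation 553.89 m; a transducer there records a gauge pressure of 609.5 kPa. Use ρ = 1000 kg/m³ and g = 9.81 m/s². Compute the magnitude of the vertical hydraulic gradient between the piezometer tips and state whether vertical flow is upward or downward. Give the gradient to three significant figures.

|i_v| ≈ 0.0408; vertical flow is downward

Total head at well F: h = 617.98 m (water level in the standpipe).
Pressure head at well D: ψ = P/(ρg) = 609.5×1000 / (1000 × 9.81) = 62.13 m.
Total head at well D: h = z + ψ = 553.89 + 62.13 = 616.02 m.
Δh = h(well F) − h(well D) = 617.98 − 616.02 = 1.96 m.
Vertical separation Δz = 601.92 − 553.89 = 48.03 m.
|i_v| = |Δh| / Δz = 1.96 / 48.03 = 0.0408.
Head is higher in the shallow piezometer, so vertical flow is downward (recharge condition).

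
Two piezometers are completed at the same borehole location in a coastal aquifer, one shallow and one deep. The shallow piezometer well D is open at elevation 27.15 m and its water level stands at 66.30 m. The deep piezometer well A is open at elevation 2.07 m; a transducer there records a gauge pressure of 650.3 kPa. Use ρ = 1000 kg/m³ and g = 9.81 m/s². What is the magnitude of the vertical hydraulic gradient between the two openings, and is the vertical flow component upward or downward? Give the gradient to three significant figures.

Total head at well D: h = 66.30 m (water level in the standpipe).
Pressure head at well A: ψ = P/(ρg) = 650.3×1000 / (1000 × 9.81) = 66.29 m.
Total head at well A: h = z + ψ = 2.07 + 66.29 = 68.36 m.
Δh = h(well D) − h(well A) = 66.30 − 68.36 = -2.06 m.
Vertical separation Δz = 27.15 − 2.07 = 25.08 m.
|i_v| = |Δh| / Δz = 2.06 / 25.08 = 0.0821.
Head is higher in the deep piezometer, so vertical flow is upward (discharge condition).

|i_v| ≈ 0.0821; vertical flow is upward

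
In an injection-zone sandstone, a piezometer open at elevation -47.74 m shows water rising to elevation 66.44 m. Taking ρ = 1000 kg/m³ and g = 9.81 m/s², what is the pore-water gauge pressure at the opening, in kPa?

P ≈ 1120 kPa

Pressure head ψ = h − z = 66.44 − (-47.74) = 114.18 m.
P = ρgψ = 1000 × 9.81 × 114.18 = 1120106 Pa ≈ 1120 kPa.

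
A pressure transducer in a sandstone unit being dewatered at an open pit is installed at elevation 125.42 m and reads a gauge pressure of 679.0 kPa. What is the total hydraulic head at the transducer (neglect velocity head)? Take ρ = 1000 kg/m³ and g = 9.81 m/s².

ψ = P/(ρg) = 679.0×1000 / (1000 × 9.81) = 69.22 m.
h = z + ψ = 125.42 + 69.22 = 194.64 m.

h ≈ 194.64 m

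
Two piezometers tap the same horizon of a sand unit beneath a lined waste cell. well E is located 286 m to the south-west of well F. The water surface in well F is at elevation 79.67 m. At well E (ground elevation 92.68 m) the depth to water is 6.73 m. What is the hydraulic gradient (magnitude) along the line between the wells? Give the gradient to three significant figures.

i ≈ 0.0220

Total head at well F: h = 79.67 m (water level in the piezometer is the total head).
Total head at well E: h = 92.68 − 6.73 = 85.95 m.
Head difference: h(well F) − h(well E) = 79.67 − 85.95 = -6.28 m.
Hydraulic gradient: i = |Δh| / L = 6.28 / 286 = 0.0220.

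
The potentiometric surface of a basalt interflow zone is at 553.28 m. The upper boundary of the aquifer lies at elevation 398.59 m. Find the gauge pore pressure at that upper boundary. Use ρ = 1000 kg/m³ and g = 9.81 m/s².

Pressure head at the aquifer top: ψ = h − z = 553.28 − 398.59 = 154.69 m.
P = ρgψ = 1000 × 9.81 × 154.69 = 1517509 Pa ≈ 1520 kPa.

P ≈ 1520 kPa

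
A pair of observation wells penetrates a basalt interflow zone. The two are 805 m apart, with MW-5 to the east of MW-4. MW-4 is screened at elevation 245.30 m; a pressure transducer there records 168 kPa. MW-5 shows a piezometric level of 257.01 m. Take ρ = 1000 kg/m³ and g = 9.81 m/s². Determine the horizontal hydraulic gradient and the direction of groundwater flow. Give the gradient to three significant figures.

Pressure head at MW-4: ψ = P/(ρg) = 168×1000 / (1000 × 9.81) = 17.13 m.
Total head at MW-4: h = z + ψ = 245.30 + 17.13 = 262.43 m.
Total head at MW-5: h = 257.01 m (water level in the piezometer is the total head).
Head difference: h(MW-4) − h(MW-5) = 262.43 − 257.01 = 5.42 m.
Hydraulic gradient: i = |Δh| / L = 5.42 / 805 = 0.00673.
Flow is from higher to lower head: from MW-4 toward MW-5, i.e. toward the east.

i ≈ 0.00673; groundwater flows toward the east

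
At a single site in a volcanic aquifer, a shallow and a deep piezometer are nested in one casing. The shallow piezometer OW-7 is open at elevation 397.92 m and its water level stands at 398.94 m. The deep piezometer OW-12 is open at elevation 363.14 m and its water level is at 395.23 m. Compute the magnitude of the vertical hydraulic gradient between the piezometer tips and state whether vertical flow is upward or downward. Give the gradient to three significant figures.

Total head at OW-7: h = 398.94 m (water level in the standpipe).
Total head at OW-12: h = 395.23 m.
Δh = h(OW-7) − h(OW-12) = 398.94 − 395.23 = 3.71 m.
Vertical separation Δz = 397.92 − 363.14 = 34.78 m.
|i_v| = |Δh| / Δz = 3.71 / 34.78 = 0.107.
Head is higher in the shallow piezometer, so vertical flow is downward (recharge condition).

|i_v| ≈ 0.107; vertical flow is downward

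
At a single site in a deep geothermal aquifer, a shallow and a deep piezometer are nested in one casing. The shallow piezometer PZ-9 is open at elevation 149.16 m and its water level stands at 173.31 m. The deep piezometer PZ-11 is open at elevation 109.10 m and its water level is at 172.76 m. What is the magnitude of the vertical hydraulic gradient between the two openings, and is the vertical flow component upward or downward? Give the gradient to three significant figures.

Total head at PZ-9: h = 173.31 m (water level in the standpipe).
Total head at PZ-11: h = 172.76 m.
Δh = h(PZ-9) − h(PZ-11) = 173.31 − 172.76 = 0.55 m.
Vertical separation Δz = 149.16 − 109.10 = 40.06 m.
|i_v| = |Δh| / Δz = 0.55 / 40.06 = 0.0137.
Head is higher in the shallow piezometer, so vertical flow is downward (recharge condition).

|i_v| ≈ 0.0137; vertical flow is downward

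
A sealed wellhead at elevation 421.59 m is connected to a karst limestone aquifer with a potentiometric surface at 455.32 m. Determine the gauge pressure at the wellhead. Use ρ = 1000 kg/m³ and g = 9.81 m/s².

Head above the cap: Δh = 455.32 − 421.59 = 33.73 m.
P = ρgΔh = 1000 × 9.81 × 33.73 = 330891 Pa ≈ 331 kPa.

P ≈ 331 kPa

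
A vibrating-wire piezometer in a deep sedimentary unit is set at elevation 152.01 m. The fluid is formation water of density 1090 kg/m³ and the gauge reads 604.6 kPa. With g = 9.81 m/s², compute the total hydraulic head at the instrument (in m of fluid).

h ≈ 208.55 m

ψ = P/(ρg) = 604.6×1000 / (1090 × 9.81) = 56.54 m.
h = z + ψ = 152.01 + 56.54 = 208.55 m.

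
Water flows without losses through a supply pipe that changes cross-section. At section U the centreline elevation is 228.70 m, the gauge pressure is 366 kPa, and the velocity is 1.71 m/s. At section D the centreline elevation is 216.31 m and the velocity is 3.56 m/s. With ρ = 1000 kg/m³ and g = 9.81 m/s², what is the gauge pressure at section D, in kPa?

Pressure head at U: ψ₁ = P₁/(ρg) = 366×1000 / (1000 × 9.81) = 37.31 m.
Velocity heads: v₁²/2g = 1.71²/19.62 = 0.149 m; v₂²/2g = 3.56²/19.62 = 0.646 m.
Total head H = z₁ + ψ₁ + v₁²/2g = 228.70 + 37.31 + 0.149 = 266.16 m.
ψ₂ = H − z₂ − v₂²/2g = 266.16 − 216.31 − 0.646 = 49.20 m.
P₂ = ρgψ₂ = 1000 × 9.81 × 49.20 ≈ 483 kPa.

P₂ ≈ 483 kPa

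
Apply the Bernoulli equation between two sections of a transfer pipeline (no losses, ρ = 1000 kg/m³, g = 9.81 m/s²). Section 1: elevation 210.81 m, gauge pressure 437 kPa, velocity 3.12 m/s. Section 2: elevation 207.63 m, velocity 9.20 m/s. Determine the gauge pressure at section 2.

P₂ ≈ 431 kPa

Pressure head at 1: ψ₁ = P₁/(ρg) = 437×1000 / (1000 × 9.81) = 44.55 m.
Velocity heads: v₁²/2g = 3.12²/19.62 = 0.496 m; v₂²/2g = 9.20²/19.62 = 4.314 m.
Total head H = z₁ + ψ₁ + v₁²/2g = 210.81 + 44.55 + 0.496 = 255.86 m.
ψ₂ = H − z₂ − v₂²/2g = 255.86 − 207.63 − 4.314 = 43.92 m.
P₂ = ρgψ₂ = 1000 × 9.81 × 43.92 ≈ 431 kPa.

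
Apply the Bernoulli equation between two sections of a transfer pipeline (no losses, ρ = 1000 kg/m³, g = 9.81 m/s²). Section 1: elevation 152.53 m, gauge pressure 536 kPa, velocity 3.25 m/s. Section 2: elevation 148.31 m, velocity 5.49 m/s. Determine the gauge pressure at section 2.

P₂ ≈ 568 kPa

Pressure head at 1: ψ₁ = P₁/(ρg) = 536×1000 / (1000 × 9.81) = 54.64 m.
Velocity heads: v₁²/2g = 3.25²/19.62 = 0.538 m; v₂²/2g = 5.49²/19.62 = 1.536 m.
Total head H = z₁ + ψ₁ + v₁²/2g = 152.53 + 54.64 + 0.538 = 207.71 m.
ψ₂ = H − z₂ − v₂²/2g = 207.71 − 148.31 − 1.536 = 57.86 m.
P₂ = ρgψ₂ = 1000 × 9.81 × 57.86 ≈ 568 kPa.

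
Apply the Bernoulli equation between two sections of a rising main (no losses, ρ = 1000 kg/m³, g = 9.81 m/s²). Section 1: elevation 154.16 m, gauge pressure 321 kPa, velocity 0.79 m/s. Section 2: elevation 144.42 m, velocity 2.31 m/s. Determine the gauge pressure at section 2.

Pressure head at 1: ψ₁ = P₁/(ρg) = 321×1000 / (1000 × 9.81) = 32.72 m.
Velocity heads: v₁²/2g = 0.79²/19.62 = 0.032 m; v₂²/2g = 2.31²/19.62 = 0.272 m.
Total head H = z₁ + ψ₁ + v₁²/2g = 154.16 + 32.72 + 0.032 = 186.91 m.
ψ₂ = H − z₂ − v₂²/2g = 186.91 − 144.42 − 0.272 = 42.22 m.
P₂ = ρgψ₂ = 1000 × 9.81 × 42.22 ≈ 414 kPa.

P₂ ≈ 414 kPa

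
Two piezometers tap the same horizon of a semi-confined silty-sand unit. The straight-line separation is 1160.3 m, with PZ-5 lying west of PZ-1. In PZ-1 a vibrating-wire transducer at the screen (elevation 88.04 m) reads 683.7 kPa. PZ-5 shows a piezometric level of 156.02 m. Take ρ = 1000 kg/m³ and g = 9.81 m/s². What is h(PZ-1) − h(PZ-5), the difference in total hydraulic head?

Pressure head at PZ-1: ψ = P/(ρg) = 683.7×1000 / (1000 × 9.81) = 69.69 m.
Total head at PZ-1: h = z + ψ = 88.04 + 69.69 = 157.73 m.
Total head at PZ-5: h = 156.02 m (water level in the piezometer is the total head).
Head difference: h(PZ-1) − h(PZ-5) = 157.73 − 156.02 = 1.71 m.

Δh ≈ 1.71 m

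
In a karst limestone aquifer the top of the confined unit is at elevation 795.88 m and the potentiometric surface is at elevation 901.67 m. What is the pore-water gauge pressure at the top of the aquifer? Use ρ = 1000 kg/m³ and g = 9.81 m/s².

Pressure head at the aquifer top: ψ = h − z = 901.67 − 795.88 = 105.79 m.
P = ρgψ = 1000 × 9.81 × 105.79 = 1037800 Pa ≈ 1040 kPa.

P ≈ 1040 kPa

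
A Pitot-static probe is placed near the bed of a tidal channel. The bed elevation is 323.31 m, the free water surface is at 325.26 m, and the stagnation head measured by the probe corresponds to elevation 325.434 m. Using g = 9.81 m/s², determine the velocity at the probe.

Near the bed, under hydrostatic conditions, the piezometric head (z + ψ) equals the free-surface elevation, 325.26 m.
Velocity head = total − piezometric = 325.434 − 325.26 = 0.174 m.
v = √(2g·h_v) = √(2 × 9.81 × 0.174) = 1.85 m/s.

v ≈ 1.85 m/s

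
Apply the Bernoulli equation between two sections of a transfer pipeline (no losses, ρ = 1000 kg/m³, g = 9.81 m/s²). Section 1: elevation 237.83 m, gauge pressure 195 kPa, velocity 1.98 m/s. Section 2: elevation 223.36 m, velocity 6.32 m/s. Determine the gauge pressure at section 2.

Pressure head at 1: ψ₁ = P₁/(ρg) = 195×1000 / (1000 × 9.81) = 19.88 m.
Velocity heads: v₁²/2g = 1.98²/19.62 = 0.200 m; v₂²/2g = 6.32²/19.62 = 2.036 m.
Total head H = z₁ + ψ₁ + v₁²/2g = 237.83 + 19.88 + 0.200 = 257.91 m.
ψ₂ = H − z₂ − v₂²/2g = 257.91 − 223.36 − 2.036 = 32.51 m.
P₂ = ρgψ₂ = 1000 × 9.81 × 32.51 ≈ 319 kPa.

P₂ ≈ 319 kPa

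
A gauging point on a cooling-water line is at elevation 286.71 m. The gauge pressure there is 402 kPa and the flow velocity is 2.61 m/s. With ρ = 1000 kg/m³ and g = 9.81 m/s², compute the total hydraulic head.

Pressure head ψ = P/(ρg) = 402×1000 / (1000 × 9.81) = 40.98 m.
Velocity head = v²/(2g) = 2.61² / (2 × 9.81) = 0.347 m.
h = z + ψ + v²/(2g) = 286.71 + 40.98 + 0.347 = 328.04 m.

h ≈ 328.04 m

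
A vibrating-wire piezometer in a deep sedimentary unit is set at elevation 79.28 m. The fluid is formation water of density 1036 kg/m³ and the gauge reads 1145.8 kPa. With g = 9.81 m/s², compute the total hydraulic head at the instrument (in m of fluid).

ψ = P/(ρg) = 1145.8×1000 / (1036 × 9.81) = 112.74 m.
h = z + ψ = 79.28 + 112.74 = 192.02 m.

h ≈ 192.02 m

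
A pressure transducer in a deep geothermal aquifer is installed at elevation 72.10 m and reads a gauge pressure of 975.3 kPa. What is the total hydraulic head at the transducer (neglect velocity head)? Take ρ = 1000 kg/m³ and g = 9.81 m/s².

h ≈ 171.52 m

ψ = P/(ρg) = 975.3×1000 / (1000 × 9.81) = 99.42 m.
h = z + ψ = 72.10 + 99.42 = 171.52 m.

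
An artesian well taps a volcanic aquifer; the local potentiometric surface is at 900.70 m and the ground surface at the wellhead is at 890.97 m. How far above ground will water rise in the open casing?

Water rises to the potentiometric surface, so the rise above ground = 900.70 − 890.97 = 9.73 m.

≈ 9.73 m above ground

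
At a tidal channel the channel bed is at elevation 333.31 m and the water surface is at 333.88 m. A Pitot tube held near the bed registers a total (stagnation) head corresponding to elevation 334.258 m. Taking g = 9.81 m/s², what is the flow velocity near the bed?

v ≈ 2.72 m/s

Near the bed, under hydrostatic conditions, the piezometric head (z + ψ) equals the free-surface elevation, 333.88 m.
Velocity head = total − piezometric = 334.258 − 333.88 = 0.378 m.
v = √(2g·h_v) = √(2 × 9.81 × 0.378) = 2.72 m/s.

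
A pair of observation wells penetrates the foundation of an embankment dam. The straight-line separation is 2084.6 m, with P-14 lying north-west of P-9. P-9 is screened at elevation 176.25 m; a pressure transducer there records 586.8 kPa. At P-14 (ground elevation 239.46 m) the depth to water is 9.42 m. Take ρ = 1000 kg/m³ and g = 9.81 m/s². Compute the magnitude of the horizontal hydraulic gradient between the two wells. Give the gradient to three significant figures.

i ≈ 0.00289

Pressure head at P-9: ψ = P/(ρg) = 586.8×1000 / (1000 × 9.81) = 59.82 m.
Total head at P-9: h = z + ψ = 176.25 + 59.82 = 236.07 m.
Total head at P-14: h = 239.46 − 9.42 = 230.04 m.
Head difference: h(P-9) − h(P-14) = 236.07 − 230.04 = 6.03 m.
Hydraulic gradient: i = |Δh| / L = 6.03 / 2084.6 = 0.00289.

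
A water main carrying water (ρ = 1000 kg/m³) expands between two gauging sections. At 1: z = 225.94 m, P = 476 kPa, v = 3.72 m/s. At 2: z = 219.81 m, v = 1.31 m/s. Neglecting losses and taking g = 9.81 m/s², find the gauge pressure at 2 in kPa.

P₂ ≈ 542 kPa

Pressure head at 1: ψ₁ = P₁/(ρg) = 476×1000 / (1000 × 9.81) = 48.52 m.
Velocity heads: v₁²/2g = 3.72²/19.62 = 0.705 m; v₂²/2g = 1.31²/19.62 = 0.087 m.
Total head H = z₁ + ψ₁ + v₁²/2g = 225.94 + 48.52 + 0.705 = 275.16 m.
ψ₂ = H − z₂ − v₂²/2g = 275.16 − 219.81 − 0.087 = 55.26 m.
P₂ = ρgψ₂ = 1000 × 9.81 × 55.26 ≈ 542 kPa.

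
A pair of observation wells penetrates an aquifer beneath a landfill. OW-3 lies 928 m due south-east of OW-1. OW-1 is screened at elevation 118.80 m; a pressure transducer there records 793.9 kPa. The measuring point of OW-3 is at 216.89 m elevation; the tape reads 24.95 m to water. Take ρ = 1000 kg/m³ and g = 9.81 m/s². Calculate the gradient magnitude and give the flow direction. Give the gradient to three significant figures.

i ≈ 0.00839; groundwater flows toward the south-east

Pressure head at OW-1: ψ = P/(ρg) = 793.9×1000 / (1000 × 9.81) = 80.93 m.
Total head at OW-1: h = z + ψ = 118.80 + 80.93 = 199.73 m.
Total head at OW-3: h = 216.89 − 24.95 = 191.94 m.
Head difference: h(OW-1) − h(OW-3) = 199.73 − 191.94 = 7.79 m.
Hydraulic gradient: i = |Δh| / L = 7.79 / 928 = 0.00839.
Flow is from higher to lower head: from OW-1 toward OW-3, i.e. toward the south-east.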